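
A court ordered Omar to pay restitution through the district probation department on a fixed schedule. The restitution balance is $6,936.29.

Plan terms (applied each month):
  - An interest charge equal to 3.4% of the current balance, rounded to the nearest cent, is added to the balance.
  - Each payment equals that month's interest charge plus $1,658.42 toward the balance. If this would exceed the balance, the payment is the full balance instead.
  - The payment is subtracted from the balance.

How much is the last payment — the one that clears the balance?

Month 1: opening $6,936.29; interest $235.83 → $7,172.12; payment $1,894.25; balance $5,277.87
Month 2: opening $5,277.87; interest $179.45 → $5,457.32; payment $1,837.87; balance $3,619.45
Month 3: opening $3,619.45; interest $123.06 → $3,742.51; payment $1,781.48; balance $1,961.03
Month 4: opening $1,961.03; interest $66.68 → $2,027.71; payment $1,725.10; balance $302.61
Month 5: opening $302.61; interest $10.29 → $312.90; payment $312.90; balance $0.00

$312.90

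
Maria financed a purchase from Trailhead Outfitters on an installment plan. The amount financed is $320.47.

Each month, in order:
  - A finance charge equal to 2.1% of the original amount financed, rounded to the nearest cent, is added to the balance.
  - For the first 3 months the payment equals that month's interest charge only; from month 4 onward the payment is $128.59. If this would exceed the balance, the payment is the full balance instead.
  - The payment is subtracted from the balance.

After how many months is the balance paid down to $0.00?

Month 1: opening $320.47; interest $6.73 → $327.20; payment $6.73; balance $320.47
Month 2: opening $320.47; interest $6.73 → $327.20; payment $6.73; balance $320.47
Month 3: opening $320.47; interest $6.73 → $327.20; payment $6.73; balance $320.47
Month 4: opening $320.47; interest $6.73 → $327.20; payment $128.59; balance $198.61
Month 5: opening $198.61; interest $6.73 → $205.34; payment $128.59; balance $76.75
Month 6: opening $76.75; interest $6.73 → $83.48; payment $83.48; balance $0.00
Balance reaches $0.00 in month 6.

6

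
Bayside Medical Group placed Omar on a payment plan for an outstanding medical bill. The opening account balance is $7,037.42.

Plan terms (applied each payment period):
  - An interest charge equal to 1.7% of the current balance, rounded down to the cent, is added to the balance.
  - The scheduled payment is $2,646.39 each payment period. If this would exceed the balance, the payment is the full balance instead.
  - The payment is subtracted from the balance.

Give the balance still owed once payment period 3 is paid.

# | Opening | Interest | Payment | End bal
1 | $7,037.42 | $119.63 | $2,646.39 | $4,510.66
2 | $4,510.66 | $76.68 | $2,646.39 | $1,940.95
3 | $1,940.95 | $32.99 | $1,973.94 | $0.00

$0.00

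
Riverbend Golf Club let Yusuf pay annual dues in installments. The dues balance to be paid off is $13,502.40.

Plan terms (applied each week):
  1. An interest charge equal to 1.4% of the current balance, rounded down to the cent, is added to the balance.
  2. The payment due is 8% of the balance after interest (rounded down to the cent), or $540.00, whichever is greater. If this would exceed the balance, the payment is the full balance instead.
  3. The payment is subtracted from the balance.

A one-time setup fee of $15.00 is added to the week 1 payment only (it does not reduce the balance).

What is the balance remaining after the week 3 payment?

Week 1: $13,502.40 +$189.03 interest = $13,691.43; pay $1,095.31 (+ $15.00 fee) → $12,596.12
Week 2: $12,596.12 +$176.34 interest = $12,772.46; pay $1,021.79 → $11,750.67
Week 3: $11,750.67 +$164.50 interest = $11,915.17; pay $953.21 → $10,961.96

$10,961.96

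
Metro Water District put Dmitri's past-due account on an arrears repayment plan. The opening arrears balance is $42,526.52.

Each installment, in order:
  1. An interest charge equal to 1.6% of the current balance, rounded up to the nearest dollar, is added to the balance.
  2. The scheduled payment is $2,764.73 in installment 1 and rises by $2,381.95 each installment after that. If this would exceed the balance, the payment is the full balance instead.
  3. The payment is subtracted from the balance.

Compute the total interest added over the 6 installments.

Installment 1: opening $42,526.52; interest $681.00 → $43,207.52; payment $2,764.73; balance $40,442.79
Installment 2: opening $40,442.79; interest $648.00 → $41,090.79; payment $5,146.68; balance $35,944.11
Installment 3: opening $35,944.11; interest $576.00 → $36,520.11; payment $7,528.63; balance $28,991.48
Installment 4: opening $28,991.48; interest $464.00 → $29,455.48; payment $9,910.58; balance $19,544.90
Installment 5: opening $19,544.90; interest $313.00 → $19,857.90; payment $12,292.53; balance $7,565.37
Installment 6: opening $7,565.37; interest $122.00 → $7,687.37; payment $7,687.37; balance $0.00
Total interest: $681.00 + $648.00 + $576.00 + $464.00 + $313.00 + $122.00 = $2,804.00

$2,804.00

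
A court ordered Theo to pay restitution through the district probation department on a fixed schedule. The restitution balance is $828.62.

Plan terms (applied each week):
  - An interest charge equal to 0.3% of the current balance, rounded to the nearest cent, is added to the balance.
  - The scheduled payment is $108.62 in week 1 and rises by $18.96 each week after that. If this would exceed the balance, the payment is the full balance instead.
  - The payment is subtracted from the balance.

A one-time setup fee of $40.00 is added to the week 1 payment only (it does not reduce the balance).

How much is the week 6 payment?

# | Opening | Interest | Payment | Fee | End bal
1 | $828.62 | $2.49 | $108.62 | $40.00 | $722.49
2 | $722.49 | $2.17 | $127.58 | — | $597.08
3 | $597.08 | $1.79 | $146.54 | — | $452.33
4 | $452.33 | $1.36 | $165.50 | — | $288.19
5 | $288.19 | $0.86 | $184.46 | — | $104.59
6 | $104.59 | $0.31 | $104.90 | — | $0.00

$104.90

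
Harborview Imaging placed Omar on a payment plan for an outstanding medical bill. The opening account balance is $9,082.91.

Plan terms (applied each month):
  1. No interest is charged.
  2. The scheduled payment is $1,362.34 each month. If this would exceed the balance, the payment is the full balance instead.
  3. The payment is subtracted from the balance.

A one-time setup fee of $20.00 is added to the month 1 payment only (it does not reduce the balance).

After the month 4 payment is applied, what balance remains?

$3,633.55

Month 1: opening $9,082.91; payment $1,362.34 (+ $20.00 fee); balance $7,720.57
Month 2: opening $7,720.57; payment $1,362.34; balance $6,358.23
Month 3: opening $6,358.23; payment $1,362.34; balance $4,995.89
Month 4: opening $4,995.89; payment $1,362.34; balance $3,633.55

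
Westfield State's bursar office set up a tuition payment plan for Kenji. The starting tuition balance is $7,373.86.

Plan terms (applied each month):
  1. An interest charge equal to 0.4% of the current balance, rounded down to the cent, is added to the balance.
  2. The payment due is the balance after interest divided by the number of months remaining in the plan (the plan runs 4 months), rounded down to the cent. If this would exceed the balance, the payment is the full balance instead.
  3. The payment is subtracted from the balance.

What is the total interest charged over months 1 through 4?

$74.02

# | Opening | Interest | Payment | End bal
1 | $7,373.86 | $29.49 | $1,850.83 | $5,552.52
2 | $5,552.52 | $22.21 | $1,858.24 | $3,716.49
3 | $3,716.49 | $14.86 | $1,865.67 | $1,865.68
4 | $1,865.68 | $7.46 | $1,873.14 | $0.00
Total interest: $29.49 + $22.21 + $14.86 + $7.46 = $74.02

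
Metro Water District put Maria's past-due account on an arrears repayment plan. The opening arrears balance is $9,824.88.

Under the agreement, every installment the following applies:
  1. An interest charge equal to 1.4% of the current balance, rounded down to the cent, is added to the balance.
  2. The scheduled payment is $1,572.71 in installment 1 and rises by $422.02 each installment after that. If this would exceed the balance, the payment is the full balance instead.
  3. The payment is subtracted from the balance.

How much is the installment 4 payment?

$2,838.77

Installment 1: $9,824.88 +$137.54 interest = $9,962.42; pay $1,572.71 → $8,389.71
Installment 2: $8,389.71 +$117.45 interest = $8,507.16; pay $1,994.73 → $6,512.43
Installment 3: $6,512.43 +$91.17 interest = $6,603.60; pay $2,416.75 → $4,186.85
Installment 4: $4,186.85 +$58.61 interest = $4,245.46; pay $2,838.77 → $1,406.69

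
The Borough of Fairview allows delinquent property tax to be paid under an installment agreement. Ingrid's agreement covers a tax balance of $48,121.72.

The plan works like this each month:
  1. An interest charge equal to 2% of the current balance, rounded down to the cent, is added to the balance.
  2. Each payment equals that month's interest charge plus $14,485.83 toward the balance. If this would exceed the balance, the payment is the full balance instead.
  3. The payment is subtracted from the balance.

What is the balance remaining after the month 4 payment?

Month 1: opening $48,121.72; interest $962.43 → $49,084.15; payment $15,448.26; balance $33,635.89
Month 2: opening $33,635.89; interest $672.71 → $34,308.60; payment $15,158.54; balance $19,150.06
Month 3: opening $19,150.06; interest $383.00 → $19,533.06; payment $14,868.83; balance $4,664.23
Month 4: opening $4,664.23; interest $93.28 → $4,757.51; payment $4,757.51; balance $0.00

$0.00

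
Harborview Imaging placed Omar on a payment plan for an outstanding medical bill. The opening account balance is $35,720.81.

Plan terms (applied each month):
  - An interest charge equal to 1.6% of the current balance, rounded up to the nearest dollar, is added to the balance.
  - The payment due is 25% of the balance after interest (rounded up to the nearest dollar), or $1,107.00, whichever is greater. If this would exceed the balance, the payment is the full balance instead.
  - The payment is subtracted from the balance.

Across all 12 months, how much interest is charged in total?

$2,292.00

Month 1: opening $35,720.81; interest $572.00 → $36,292.81; payment $9,074.00; balance $27,218.81
Month 2: opening $27,218.81; interest $436.00 → $27,654.81; payment $6,914.00; balance $20,740.81
Month 3: opening $20,740.81; interest $332.00 → $21,072.81; payment $5,269.00; balance $15,803.81
Month 4: opening $15,803.81; interest $253.00 → $16,056.81; payment $4,015.00; balance $12,041.81
Month 5: opening $12,041.81; interest $193.00 → $12,234.81; payment $3,059.00; balance $9,175.81
Month 6: opening $9,175.81; interest $147.00 → $9,322.81; payment $2,331.00; balance $6,991.81
Month 7: opening $6,991.81; interest $112.00 → $7,103.81; payment $1,776.00; balance $5,327.81
Month 8: opening $5,327.81; interest $86.00 → $5,413.81; payment $1,354.00; balance $4,059.81
Month 9: opening $4,059.81; interest $65.00 → $4,124.81; payment $1,107.00; balance $3,017.81
Month 10: opening $3,017.81; interest $49.00 → $3,066.81; payment $1,107.00; balance $1,959.81
Month 11: opening $1,959.81; interest $32.00 → $1,991.81; payment $1,107.00; balance $884.81
Month 12: opening $884.81; interest $15.00 → $899.81; payment $899.81; balance $0.00
Total interest: $572.00 + $436.00 + $332.00 + $253.00 + $193.00 + $147.00 + $112.00 + $86.00 + $65.00 + $49.00 + $32.00 + $15.00 = $2,292.00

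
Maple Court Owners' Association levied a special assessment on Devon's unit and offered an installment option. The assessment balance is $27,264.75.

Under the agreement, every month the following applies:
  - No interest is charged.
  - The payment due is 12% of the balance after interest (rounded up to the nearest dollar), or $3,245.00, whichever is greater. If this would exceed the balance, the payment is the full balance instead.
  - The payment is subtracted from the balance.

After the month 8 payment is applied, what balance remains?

$1,277.75

Month 1: opening $27,264.75; payment $3,272.00; balance $23,992.75
Month 2: opening $23,992.75; payment $3,245.00; balance $20,747.75
Month 3: opening $20,747.75; payment $3,245.00; balance $17,502.75
Month 4: opening $17,502.75; payment $3,245.00; balance $14,257.75
Month 5: opening $14,257.75; payment $3,245.00; balance $11,012.75
Month 6: opening $11,012.75; payment $3,245.00; balance $7,767.75
Month 7: opening $7,767.75; payment $3,245.00; balance $4,522.75
Month 8: opening $4,522.75; payment $3,245.00; balance $1,277.75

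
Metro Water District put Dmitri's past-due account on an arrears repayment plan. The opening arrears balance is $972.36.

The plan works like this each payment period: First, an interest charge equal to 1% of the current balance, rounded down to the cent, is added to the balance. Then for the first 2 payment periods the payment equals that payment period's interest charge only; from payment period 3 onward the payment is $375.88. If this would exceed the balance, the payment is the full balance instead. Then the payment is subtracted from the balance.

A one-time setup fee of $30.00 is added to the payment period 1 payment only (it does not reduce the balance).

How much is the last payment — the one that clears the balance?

Payment period 1: opening $972.36; interest $9.72 → $982.08; payment $9.72 (+ $30.00 fee); balance $972.36
Payment period 2: opening $972.36; interest $9.72 → $982.08; payment $9.72; balance $972.36
Payment period 3: opening $972.36; interest $9.72 → $982.08; payment $375.88; balance $606.20
Payment period 4: opening $606.20; interest $6.06 → $612.26; payment $375.88; balance $236.38
Payment period 5: opening $236.38; interest $2.36 → $238.74; payment $238.74; balance $0.00

$238.74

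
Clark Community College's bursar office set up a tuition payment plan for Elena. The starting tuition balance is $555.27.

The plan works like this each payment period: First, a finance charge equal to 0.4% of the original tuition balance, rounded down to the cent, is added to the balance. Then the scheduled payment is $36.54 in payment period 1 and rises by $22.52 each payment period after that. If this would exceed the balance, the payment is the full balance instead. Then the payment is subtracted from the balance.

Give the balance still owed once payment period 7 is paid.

$0.00

Payment period 1: opening $555.27; interest $2.22 → $557.49; payment $36.54; balance $520.95
Payment period 2: opening $520.95; interest $2.22 → $523.17; payment $59.06; balance $464.11
Payment period 3: opening $464.11; interest $2.22 → $466.33; payment $81.58; balance $384.75
Payment period 4: opening $384.75; interest $2.22 → $386.97; payment $104.10; balance $282.87
Payment period 5: opening $282.87; interest $2.22 → $285.09; payment $126.62; balance $158.47
Payment period 6: opening $158.47; interest $2.22 → $160.69; payment $149.14; balance $11.55
Payment period 7: opening $11.55; interest $2.22 → $13.77; payment $13.77; balance $0.00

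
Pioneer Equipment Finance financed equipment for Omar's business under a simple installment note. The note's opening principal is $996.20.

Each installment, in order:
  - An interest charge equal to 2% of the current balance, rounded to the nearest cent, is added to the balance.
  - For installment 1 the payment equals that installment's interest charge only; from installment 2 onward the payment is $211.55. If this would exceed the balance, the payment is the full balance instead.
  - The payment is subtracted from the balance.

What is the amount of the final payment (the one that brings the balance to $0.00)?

$210.51

Installment 1: opening $996.20; interest $19.92 → $1,016.12; payment $19.92; balance $996.20
Installment 2: opening $996.20; interest $19.92 → $1,016.12; payment $211.55; balance $804.57
Installment 3: opening $804.57; interest $16.09 → $820.66; payment $211.55; balance $609.11
Installment 4: opening $609.11; interest $12.18 → $621.29; payment $211.55; balance $409.74
Installment 5: opening $409.74; interest $8.19 → $417.93; payment $211.55; balance $206.38
Installment 6: opening $206.38; interest $4.13 → $210.51; payment $210.51; balance $0.00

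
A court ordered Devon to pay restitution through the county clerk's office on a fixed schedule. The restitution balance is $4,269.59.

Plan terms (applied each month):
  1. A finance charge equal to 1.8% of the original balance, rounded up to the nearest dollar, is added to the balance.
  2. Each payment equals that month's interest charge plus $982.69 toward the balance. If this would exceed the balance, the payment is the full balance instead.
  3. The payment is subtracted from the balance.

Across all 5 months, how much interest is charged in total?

$385.00

Month 1: $4,269.59 +$77.00 interest = $4,346.59; pay $1,059.69 → $3,286.90
Month 2: $3,286.90 +$77.00 interest = $3,363.90; pay $1,059.69 → $2,304.21
Month 3: $2,304.21 +$77.00 interest = $2,381.21; pay $1,059.69 → $1,321.52
Month 4: $1,321.52 +$77.00 interest = $1,398.52; pay $1,059.69 → $338.83
Month 5: $338.83 +$77.00 interest = $415.83; pay $415.83 → $0.00
Total interest: $77.00 + $77.00 + $77.00 + $77.00 + $77.00 = $385.00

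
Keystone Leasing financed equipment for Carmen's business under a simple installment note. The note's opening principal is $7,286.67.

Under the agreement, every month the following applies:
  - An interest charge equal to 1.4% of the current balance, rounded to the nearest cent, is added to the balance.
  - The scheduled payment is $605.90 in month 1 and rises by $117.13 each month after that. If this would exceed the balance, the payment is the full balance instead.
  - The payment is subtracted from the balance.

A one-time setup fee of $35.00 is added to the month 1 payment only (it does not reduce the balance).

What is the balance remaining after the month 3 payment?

$5,400.72

Month 1: $7,286.67 +$102.01 interest = $7,388.68; pay $605.90 (+ $35.00 fee) → $6,782.78
Month 2: $6,782.78 +$94.96 interest = $6,877.74; pay $723.03 → $6,154.71
Month 3: $6,154.71 +$86.17 interest = $6,240.88; pay $840.16 → $5,400.72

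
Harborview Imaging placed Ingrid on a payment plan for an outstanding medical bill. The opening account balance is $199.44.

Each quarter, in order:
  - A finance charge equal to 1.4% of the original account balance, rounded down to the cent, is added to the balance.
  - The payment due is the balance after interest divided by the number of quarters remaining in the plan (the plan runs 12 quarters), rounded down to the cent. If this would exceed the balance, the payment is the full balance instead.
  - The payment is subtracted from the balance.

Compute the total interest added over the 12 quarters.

$33.48

# | Opening | Interest | Payment | End bal
1 | $199.44 | $2.79 | $16.85 | $185.38
2 | $185.38 | $2.79 | $17.10 | $171.07
3 | $171.07 | $2.79 | $17.38 | $156.48
4 | $156.48 | $2.79 | $17.69 | $141.58
5 | $141.58 | $2.79 | $18.04 | $126.33
6 | $126.33 | $2.79 | $18.44 | $110.68
7 | $110.68 | $2.79 | $18.91 | $94.56
8 | $94.56 | $2.79 | $19.47 | $77.88
9 | $77.88 | $2.79 | $20.16 | $60.51
10 | $60.51 | $2.79 | $21.10 | $42.20
11 | $42.20 | $2.79 | $22.49 | $22.50
12 | $22.50 | $2.79 | $25.29 | $0.00
Total interest: $2.79 + $2.79 + $2.79 + $2.79 + $2.79 + $2.79 + $2.79 + $2.79 + $2.79 + $2.79 + $2.79 + $2.79 = $33.48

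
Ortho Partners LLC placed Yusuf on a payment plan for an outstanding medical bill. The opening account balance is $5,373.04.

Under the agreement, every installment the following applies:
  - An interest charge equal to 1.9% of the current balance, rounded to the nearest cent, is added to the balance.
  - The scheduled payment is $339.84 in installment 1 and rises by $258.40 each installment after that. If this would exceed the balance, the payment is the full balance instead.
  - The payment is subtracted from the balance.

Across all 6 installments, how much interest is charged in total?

$443.42

Installment 1: opening $5,373.04; interest $102.09 → $5,475.13; payment $339.84; balance $5,135.29
Installment 2: opening $5,135.29; interest $97.57 → $5,232.86; payment $598.24; balance $4,634.62
Installment 3: opening $4,634.62; interest $88.06 → $4,722.68; payment $856.64; balance $3,866.04
Installment 4: opening $3,866.04; interest $73.45 → $3,939.49; payment $1,115.04; balance $2,824.45
Installment 5: opening $2,824.45; interest $53.66 → $2,878.11; payment $1,373.44; balance $1,504.67
Installment 6: opening $1,504.67; interest $28.59 → $1,533.26; payment $1,533.26; balance $0.00
Total interest: $102.09 + $97.57 + $88.06 + $73.45 + $53.66 + $28.59 = $443.42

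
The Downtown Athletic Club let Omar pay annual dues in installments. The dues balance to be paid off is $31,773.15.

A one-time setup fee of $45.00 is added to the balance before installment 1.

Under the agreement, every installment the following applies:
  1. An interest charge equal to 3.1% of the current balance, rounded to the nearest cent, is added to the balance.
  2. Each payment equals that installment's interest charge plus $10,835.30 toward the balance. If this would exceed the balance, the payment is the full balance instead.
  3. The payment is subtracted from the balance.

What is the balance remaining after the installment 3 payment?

$0.00

Installment 1: opening $31,818.15; interest $986.36 → $32,804.51; payment $11,821.66; balance $20,982.85
Installment 2: opening $20,982.85; interest $650.47 → $21,633.32; payment $11,485.77; balance $10,147.55
Installment 3: opening $10,147.55; interest $314.57 → $10,462.12; payment $10,462.12; balance $0.00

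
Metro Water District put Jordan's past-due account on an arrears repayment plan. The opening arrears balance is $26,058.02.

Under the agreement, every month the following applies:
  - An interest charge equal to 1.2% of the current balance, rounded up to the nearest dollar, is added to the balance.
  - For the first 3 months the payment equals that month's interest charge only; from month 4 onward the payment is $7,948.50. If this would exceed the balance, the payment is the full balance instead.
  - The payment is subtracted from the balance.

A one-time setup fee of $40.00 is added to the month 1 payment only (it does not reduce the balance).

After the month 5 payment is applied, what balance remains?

$10,696.02

Month 1: $26,058.02 +$313.00 interest = $26,371.02; pay $313.00 (+ $40.00 fee) → $26,058.02
Month 2: $26,058.02 +$313.00 interest = $26,371.02; pay $313.00 → $26,058.02
Month 3: $26,058.02 +$313.00 interest = $26,371.02; pay $313.00 → $26,058.02
Month 4: $26,058.02 +$313.00 interest = $26,371.02; pay $7,948.50 → $18,422.52
Month 5: $18,422.52 +$222.00 interest = $18,644.52; pay $7,948.50 → $10,696.02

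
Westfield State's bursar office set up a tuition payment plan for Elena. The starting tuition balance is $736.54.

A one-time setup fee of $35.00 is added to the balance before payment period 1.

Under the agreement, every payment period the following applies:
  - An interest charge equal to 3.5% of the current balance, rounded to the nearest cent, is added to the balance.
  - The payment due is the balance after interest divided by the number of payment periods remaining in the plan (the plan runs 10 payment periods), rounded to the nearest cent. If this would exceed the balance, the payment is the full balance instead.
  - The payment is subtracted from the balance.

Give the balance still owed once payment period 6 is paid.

Payment period 1: opening $771.54; interest $27.00 → $798.54; payment $79.85; balance $718.69
Payment period 2: opening $718.69; interest $25.15 → $743.84; payment $82.65; balance $661.19
Payment period 3: opening $661.19; interest $23.14 → $684.33; payment $85.54; balance $598.79
Payment period 4: opening $598.79; interest $20.96 → $619.75; payment $88.54; balance $531.21
Payment period 5: opening $531.21; interest $18.59 → $549.80; payment $91.63; balance $458.17
Payment period 6: opening $458.17; interest $16.04 → $474.21; payment $94.84; balance $379.37

$379.37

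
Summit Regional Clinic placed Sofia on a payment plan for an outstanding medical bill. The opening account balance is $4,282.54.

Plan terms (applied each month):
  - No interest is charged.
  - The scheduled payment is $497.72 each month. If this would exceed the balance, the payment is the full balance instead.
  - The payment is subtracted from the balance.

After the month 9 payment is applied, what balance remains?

$0.00

Month 1: $4,282.54 − $497.72 → $3,784.82
Month 2: $3,784.82 − $497.72 → $3,287.10
Month 3: $3,287.10 − $497.72 → $2,789.38
Month 4: $2,789.38 − $497.72 → $2,291.66
Month 5: $2,291.66 − $497.72 → $1,793.94
Month 6: $1,793.94 − $497.72 → $1,296.22
Month 7: $1,296.22 − $497.72 → $798.50
Month 8: $798.50 − $497.72 → $300.78
Month 9: $300.78 − $300.78 → $0.00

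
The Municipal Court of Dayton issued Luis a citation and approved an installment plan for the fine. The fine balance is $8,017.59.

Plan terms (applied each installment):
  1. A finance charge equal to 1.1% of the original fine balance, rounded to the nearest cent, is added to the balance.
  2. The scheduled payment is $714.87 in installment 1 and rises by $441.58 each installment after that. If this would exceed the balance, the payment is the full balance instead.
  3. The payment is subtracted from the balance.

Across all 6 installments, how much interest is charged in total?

$529.14

Installment 1: $8,017.59 +$88.19 interest = $8,105.78; pay $714.87 → $7,390.91
Installment 2: $7,390.91 +$88.19 interest = $7,479.10; pay $1,156.45 → $6,322.65
Installment 3: $6,322.65 +$88.19 interest = $6,410.84; pay $1,598.03 → $4,812.81
Installment 4: $4,812.81 +$88.19 interest = $4,901.00; pay $2,039.61 → $2,861.39
Installment 5: $2,861.39 +$88.19 interest = $2,949.58; pay $2,481.19 → $468.39
Installment 6: $468.39 +$88.19 interest = $556.58; pay $556.58 → $0.00
Total interest: $88.19 + $88.19 + $88.19 + $88.19 + $88.19 + $88.19 = $529.14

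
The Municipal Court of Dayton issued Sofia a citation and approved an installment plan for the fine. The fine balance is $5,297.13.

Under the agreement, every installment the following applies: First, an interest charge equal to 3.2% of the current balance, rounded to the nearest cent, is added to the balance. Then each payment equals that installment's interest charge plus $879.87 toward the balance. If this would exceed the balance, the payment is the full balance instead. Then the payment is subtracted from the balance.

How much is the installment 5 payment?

$936.75

# | Opening | Interest | Payment | End bal
1 | $5,297.13 | $169.51 | $1,049.38 | $4,417.26
2 | $4,417.26 | $141.35 | $1,021.22 | $3,537.39
3 | $3,537.39 | $113.20 | $993.07 | $2,657.52
4 | $2,657.52 | $85.04 | $964.91 | $1,777.65
5 | $1,777.65 | $56.88 | $936.75 | $897.78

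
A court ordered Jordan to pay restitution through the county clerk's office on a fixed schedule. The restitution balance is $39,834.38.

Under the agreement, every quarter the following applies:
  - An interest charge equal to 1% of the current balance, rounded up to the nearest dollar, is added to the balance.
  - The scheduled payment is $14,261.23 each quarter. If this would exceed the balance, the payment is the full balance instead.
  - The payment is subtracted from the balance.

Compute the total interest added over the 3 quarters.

Quarter 1: opening $39,834.38; interest $399.00 → $40,233.38; payment $14,261.23; balance $25,972.15
Quarter 2: opening $25,972.15; interest $260.00 → $26,232.15; payment $14,261.23; balance $11,970.92
Quarter 3: opening $11,970.92; interest $120.00 → $12,090.92; payment $12,090.92; balance $0.00
Total interest: $399.00 + $260.00 + $120.00 = $779.00

$779.00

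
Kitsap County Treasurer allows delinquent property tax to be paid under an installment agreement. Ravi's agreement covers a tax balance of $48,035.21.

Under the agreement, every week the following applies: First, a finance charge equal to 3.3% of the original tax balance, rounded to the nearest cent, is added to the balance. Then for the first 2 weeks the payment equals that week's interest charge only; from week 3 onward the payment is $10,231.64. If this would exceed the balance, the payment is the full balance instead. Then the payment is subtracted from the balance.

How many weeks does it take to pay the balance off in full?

Week 1: opening $48,035.21; interest $1,585.16 → $49,620.37; payment $1,585.16; balance $48,035.21
Week 2: opening $48,035.21; interest $1,585.16 → $49,620.37; payment $1,585.16; balance $48,035.21
Week 3: opening $48,035.21; interest $1,585.16 → $49,620.37; payment $10,231.64; balance $39,388.73
Week 4: opening $39,388.73; interest $1,585.16 → $40,973.89; payment $10,231.64; balance $30,742.25
Week 5: opening $30,742.25; interest $1,585.16 → $32,327.41; payment $10,231.64; balance $22,095.77
Week 6: opening $22,095.77; interest $1,585.16 → $23,680.93; payment $10,231.64; balance $13,449.29
Week 7: opening $13,449.29; interest $1,585.16 → $15,034.45; payment $10,231.64; balance $4,802.81
Week 8: opening $4,802.81; interest $1,585.16 → $6,387.97; payment $6,387.97; balance $0.00
Balance reaches $0.00 in week 8.

8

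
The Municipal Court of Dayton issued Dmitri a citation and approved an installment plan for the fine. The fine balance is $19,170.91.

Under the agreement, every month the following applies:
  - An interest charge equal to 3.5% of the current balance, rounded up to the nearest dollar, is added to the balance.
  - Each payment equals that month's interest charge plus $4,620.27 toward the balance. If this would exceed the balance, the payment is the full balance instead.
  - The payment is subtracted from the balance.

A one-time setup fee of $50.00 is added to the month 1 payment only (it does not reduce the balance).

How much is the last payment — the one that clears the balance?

Month 1: $19,170.91 +$671.00 interest = $19,841.91; pay $5,291.27 (+ $50.00 fee) → $14,550.64
Month 2: $14,550.64 +$510.00 interest = $15,060.64; pay $5,130.27 → $9,930.37
Month 3: $9,930.37 +$348.00 interest = $10,278.37; pay $4,968.27 → $5,310.10
Month 4: $5,310.10 +$186.00 interest = $5,496.10; pay $4,806.27 → $689.83
Month 5: $689.83 +$25.00 interest = $714.83; pay $714.83 → $0.00

$714.83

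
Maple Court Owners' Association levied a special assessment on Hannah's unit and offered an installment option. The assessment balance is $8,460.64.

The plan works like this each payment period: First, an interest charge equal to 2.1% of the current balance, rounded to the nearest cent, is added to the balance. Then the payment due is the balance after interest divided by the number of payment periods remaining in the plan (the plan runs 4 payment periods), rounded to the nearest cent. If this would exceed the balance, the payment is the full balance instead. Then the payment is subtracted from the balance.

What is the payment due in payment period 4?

$2,298.51

Payment period 1: opening $8,460.64; interest $177.67 → $8,638.31; payment $2,159.58; balance $6,478.73
Payment period 2: opening $6,478.73; interest $136.05 → $6,614.78; payment $2,204.93; balance $4,409.85
Payment period 3: opening $4,409.85; interest $92.61 → $4,502.46; payment $2,251.23; balance $2,251.23
Payment period 4: opening $2,251.23; interest $47.28 → $2,298.51; payment $2,298.51; balance $0.00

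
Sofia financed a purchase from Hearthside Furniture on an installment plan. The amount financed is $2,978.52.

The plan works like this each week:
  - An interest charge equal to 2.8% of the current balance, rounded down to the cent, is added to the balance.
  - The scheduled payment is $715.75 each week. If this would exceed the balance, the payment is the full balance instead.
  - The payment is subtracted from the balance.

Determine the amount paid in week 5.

Week 1: $2,978.52 +$83.39 interest = $3,061.91; pay $715.75 → $2,346.16
Week 2: $2,346.16 +$65.69 interest = $2,411.85; pay $715.75 → $1,696.10
Week 3: $1,696.10 +$47.49 interest = $1,743.59; pay $715.75 → $1,027.84
Week 4: $1,027.84 +$28.77 interest = $1,056.61; pay $715.75 → $340.86
Week 5: $340.86 +$9.54 interest = $350.40; pay $350.40 → $0.00

$350.40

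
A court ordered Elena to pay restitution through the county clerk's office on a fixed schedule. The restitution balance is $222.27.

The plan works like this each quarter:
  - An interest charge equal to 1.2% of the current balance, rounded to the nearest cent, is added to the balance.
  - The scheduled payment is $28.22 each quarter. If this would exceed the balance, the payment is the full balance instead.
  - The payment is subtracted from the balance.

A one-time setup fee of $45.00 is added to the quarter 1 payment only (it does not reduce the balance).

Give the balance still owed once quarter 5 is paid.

$91.41

Quarter 1: opening $222.27; interest $2.67 → $224.94; payment $28.22 (+ $45.00 fee); balance $196.72
Quarter 2: opening $196.72; interest $2.36 → $199.08; payment $28.22; balance $170.86
Quarter 3: opening $170.86; interest $2.05 → $172.91; payment $28.22; balance $144.69
Quarter 4: opening $144.69; interest $1.74 → $146.43; payment $28.22; balance $118.21
Quarter 5: opening $118.21; interest $1.42 → $119.63; payment $28.22; balance $91.41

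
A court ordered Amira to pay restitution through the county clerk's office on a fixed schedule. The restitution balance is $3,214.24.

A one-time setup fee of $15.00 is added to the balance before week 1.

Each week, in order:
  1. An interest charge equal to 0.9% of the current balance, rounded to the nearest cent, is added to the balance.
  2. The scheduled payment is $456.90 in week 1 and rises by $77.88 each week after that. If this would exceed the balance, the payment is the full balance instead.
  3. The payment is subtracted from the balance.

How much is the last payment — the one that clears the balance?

# | Opening | Interest | Payment | End bal
1 | $3,229.24 | $29.06 | $456.90 | $2,801.40
2 | $2,801.40 | $25.21 | $534.78 | $2,291.83
3 | $2,291.83 | $20.63 | $612.66 | $1,699.80
4 | $1,699.80 | $15.30 | $690.54 | $1,024.56
5 | $1,024.56 | $9.22 | $768.42 | $265.36
6 | $265.36 | $2.39 | $267.75 | $0.00

$267.75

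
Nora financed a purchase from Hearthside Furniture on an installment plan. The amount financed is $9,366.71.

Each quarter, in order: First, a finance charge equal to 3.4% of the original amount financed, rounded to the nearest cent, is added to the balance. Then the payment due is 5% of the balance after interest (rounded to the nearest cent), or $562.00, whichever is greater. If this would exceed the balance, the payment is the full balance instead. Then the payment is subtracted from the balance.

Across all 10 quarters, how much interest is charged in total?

$3,184.70

Quarter 1: $9,366.71 +$318.47 interest = $9,685.18; pay $562.00 → $9,123.18
Quarter 2: $9,123.18 +$318.47 interest = $9,441.65; pay $562.00 → $8,879.65
Quarter 3: $8,879.65 +$318.47 interest = $9,198.12; pay $562.00 → $8,636.12
Quarter 4: $8,636.12 +$318.47 interest = $8,954.59; pay $562.00 → $8,392.59
Quarter 5: $8,392.59 +$318.47 interest = $8,711.06; pay $562.00 → $8,149.06
Quarter 6: $8,149.06 +$318.47 interest = $8,467.53; pay $562.00 → $7,905.53
Quarter 7: $7,905.53 +$318.47 interest = $8,224.00; pay $562.00 → $7,662.00
Quarter 8: $7,662.00 +$318.47 interest = $7,980.47; pay $562.00 → $7,418.47
Quarter 9: $7,418.47 +$318.47 interest = $7,736.94; pay $562.00 → $7,174.94
Quarter 10: $7,174.94 +$318.47 interest = $7,493.41; pay $562.00 → $6,931.41
Total interest: $318.47 + $318.47 + $318.47 + $318.47 + $318.47 + $318.47 + $318.47 + $318.47 + $318.47 + $318.47 = $3,184.70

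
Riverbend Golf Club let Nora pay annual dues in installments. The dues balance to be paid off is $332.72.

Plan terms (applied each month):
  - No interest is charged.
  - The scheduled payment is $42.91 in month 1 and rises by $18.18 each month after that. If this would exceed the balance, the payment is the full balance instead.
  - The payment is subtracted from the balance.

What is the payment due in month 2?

$61.09

Month 1: opening $332.72; payment $42.91; balance $289.81
Month 2: opening $289.81; payment $61.09; balance $228.72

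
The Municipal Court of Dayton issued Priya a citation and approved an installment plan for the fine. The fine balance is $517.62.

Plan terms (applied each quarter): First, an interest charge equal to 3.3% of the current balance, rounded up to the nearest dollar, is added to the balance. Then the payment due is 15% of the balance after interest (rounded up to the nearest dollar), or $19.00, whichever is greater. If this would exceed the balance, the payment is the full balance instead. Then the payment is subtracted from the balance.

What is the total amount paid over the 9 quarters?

Quarter 1: opening $517.62; interest $18.00 → $535.62; payment $81.00; balance $454.62
Quarter 2: opening $454.62; interest $16.00 → $470.62; payment $71.00; balance $399.62
Quarter 3: opening $399.62; interest $14.00 → $413.62; payment $63.00; balance $350.62
Quarter 4: opening $350.62; interest $12.00 → $362.62; payment $55.00; balance $307.62
Quarter 5: opening $307.62; interest $11.00 → $318.62; payment $48.00; balance $270.62
Quarter 6: opening $270.62; interest $9.00 → $279.62; payment $42.00; balance $237.62
Quarter 7: opening $237.62; interest $8.00 → $245.62; payment $37.00; balance $208.62
Quarter 8: opening $208.62; interest $7.00 → $215.62; payment $33.00; balance $182.62
Quarter 9: opening $182.62; interest $7.00 → $189.62; payment $29.00; balance $160.62
Total paid: $459.00

$459.00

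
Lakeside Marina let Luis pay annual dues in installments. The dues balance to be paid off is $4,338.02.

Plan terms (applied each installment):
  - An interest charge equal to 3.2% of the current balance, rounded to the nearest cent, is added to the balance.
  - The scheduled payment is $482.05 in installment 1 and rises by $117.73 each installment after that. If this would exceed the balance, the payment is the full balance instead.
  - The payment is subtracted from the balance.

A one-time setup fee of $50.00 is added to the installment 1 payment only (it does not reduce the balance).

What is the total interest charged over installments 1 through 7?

# | Opening | Interest | Payment | Fee | End bal
1 | $4,338.02 | $138.82 | $482.05 | $50.00 | $3,994.79
2 | $3,994.79 | $127.83 | $599.78 | — | $3,522.84
3 | $3,522.84 | $112.73 | $717.51 | — | $2,918.06
4 | $2,918.06 | $93.38 | $835.24 | — | $2,176.20
5 | $2,176.20 | $69.64 | $952.97 | — | $1,292.87
6 | $1,292.87 | $41.37 | $1,070.70 | — | $263.54
7 | $263.54 | $8.43 | $271.97 | — | $0.00
Total interest: $138.82 + $127.83 + $112.73 + $93.38 + $69.64 + $41.37 + $8.43 = $592.20

$592.20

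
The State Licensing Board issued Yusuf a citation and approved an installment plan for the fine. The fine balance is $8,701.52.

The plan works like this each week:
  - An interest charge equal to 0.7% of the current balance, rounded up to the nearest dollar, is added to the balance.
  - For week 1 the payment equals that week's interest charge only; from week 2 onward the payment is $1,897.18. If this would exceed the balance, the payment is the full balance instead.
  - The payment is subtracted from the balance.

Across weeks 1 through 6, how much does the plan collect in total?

Week 1: $8,701.52 +$61.00 interest = $8,762.52; pay $61.00 → $8,701.52
Week 2: $8,701.52 +$61.00 interest = $8,762.52; pay $1,897.18 → $6,865.34
Week 3: $6,865.34 +$49.00 interest = $6,914.34; pay $1,897.18 → $5,017.16
Week 4: $5,017.16 +$36.00 interest = $5,053.16; pay $1,897.18 → $3,155.98
Week 5: $3,155.98 +$23.00 interest = $3,178.98; pay $1,897.18 → $1,281.80
Week 6: $1,281.80 +$9.00 interest = $1,290.80; pay $1,290.80 → $0.00
Total paid: $8,940.52

$8,940.52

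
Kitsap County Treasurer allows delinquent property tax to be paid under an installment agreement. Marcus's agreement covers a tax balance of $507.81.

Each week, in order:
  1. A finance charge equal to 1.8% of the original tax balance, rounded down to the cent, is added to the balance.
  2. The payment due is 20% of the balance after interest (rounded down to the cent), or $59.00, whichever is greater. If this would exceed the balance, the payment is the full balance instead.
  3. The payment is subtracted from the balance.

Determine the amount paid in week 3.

Week 1: $507.81 +$9.14 interest = $516.95; pay $103.39 → $413.56
Week 2: $413.56 +$9.14 interest = $422.70; pay $84.54 → $338.16
Week 3: $338.16 +$9.14 interest = $347.30; pay $69.46 → $277.84

$69.46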